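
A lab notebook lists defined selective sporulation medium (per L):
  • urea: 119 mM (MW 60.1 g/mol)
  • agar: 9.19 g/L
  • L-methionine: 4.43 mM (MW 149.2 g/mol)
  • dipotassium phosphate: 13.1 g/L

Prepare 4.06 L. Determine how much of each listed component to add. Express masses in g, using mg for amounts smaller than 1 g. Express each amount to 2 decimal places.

Working volume: 4.06 L.
urea: 119 mmol/L × 60.1 g/mol × 4.06 L ÷ 1000 = 29.04 g
agar: 9.19 g/L × 4.06 L = 37.31 g
L-methionine: 4.43 mmol/L × 149.2 g/mol × 4.06 L ÷ 1000 = 2.68 g
dipotassium phosphate: 13.1 g/L × 4.06 L = 53.19 g

urea 29.04 g; agar 37.31 g; L-methionine 2.68 g; dipotassium phosphate 53.19 g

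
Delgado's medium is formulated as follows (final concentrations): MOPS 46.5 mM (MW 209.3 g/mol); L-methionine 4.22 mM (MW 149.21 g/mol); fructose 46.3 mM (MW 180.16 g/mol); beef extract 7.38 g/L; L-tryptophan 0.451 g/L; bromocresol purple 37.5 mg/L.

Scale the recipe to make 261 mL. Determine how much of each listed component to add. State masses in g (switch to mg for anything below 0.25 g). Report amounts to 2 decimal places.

MOPS 2.54 g; L-methionine 164.34 mg; fructose 2.18 g; beef extract 1.93 g; L-tryptophan 117.71 mg; bromocresol purple 9.79 mg

Scale factor relative to 1 L: 0.261.
MOPS: 46.5 mmol/L × 209.3 g/mol × 0.261 L ÷ 1000 = 2.54 g
L-methionine: 4.22 mmol/L × 149.21 mg/mmol × 0.261 L = 164.34 mg
fructose: 46.3 mmol/L × 180.16 g/mol × 0.261 L ÷ 1000 = 2.18 g
beef extract: 7.38 g/L × 0.261 L = 1.93 g
L-tryptophan: 0.451 g/L × 0.261 L = 0.117711 g = 117.71 mg
bromocresol purple: 37.5 mg/L × 0.261 L = 9.79 mg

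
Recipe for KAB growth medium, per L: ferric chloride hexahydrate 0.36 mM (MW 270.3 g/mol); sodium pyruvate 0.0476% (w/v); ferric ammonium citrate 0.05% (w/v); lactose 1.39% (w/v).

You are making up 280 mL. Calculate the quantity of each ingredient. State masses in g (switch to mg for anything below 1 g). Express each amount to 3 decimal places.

ferric chloride hexahydrate 27.246 mg; sodium pyruvate 133.280 mg; ferric ammonium citrate 140.000 mg; lactose 3.892 g

Working volume: 280 mL = 0.28 L.
ferric chloride hexahydrate: 0.36 mmol/L × 270.3 mg/mmol × 0.28 L = 27.246 mg
sodium pyruvate: 0.0476 g per 100 mL × 280 mL ÷ 100 = 0.13328 g = 133.280 mg
ferric ammonium citrate: 0.05 g per 100 mL × 280 mL ÷ 100 = 0.14 g = 140.000 mg
lactose: 1.39% w/v = 13.9 g/L → 13.9 × 0.28 L = 3.892 g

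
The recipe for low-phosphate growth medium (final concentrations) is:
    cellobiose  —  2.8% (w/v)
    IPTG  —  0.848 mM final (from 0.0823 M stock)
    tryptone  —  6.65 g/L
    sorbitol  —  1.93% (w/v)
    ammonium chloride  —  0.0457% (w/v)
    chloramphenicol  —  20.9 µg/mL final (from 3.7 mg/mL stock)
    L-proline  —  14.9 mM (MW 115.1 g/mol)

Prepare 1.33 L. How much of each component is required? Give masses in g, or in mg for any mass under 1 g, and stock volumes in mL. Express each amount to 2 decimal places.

cellobiose 37.24 g; IPTG 13.70 mL; tryptone 8.84 g; sorbitol 25.67 g; ammonium chloride 607.81 mg; chloramphenicol 7.51 mL; L-proline 2.28 g

Working volume: 1.33 L.
cellobiose: 2.8 g per 100 mL × 1330 mL ÷ 100 = 37.24 g
IPTG: dilute stock: 0.848 mM × 1330 mL ÷ 82.3 mM = 13.70 mL
tryptone: 6.65 g/L × 1.33 L = 8.84 g
sorbitol: 1.93% w/v = 19.3 g/L → 19.3 × 1.33 L = 25.67 g
ammonium chloride: 0.0457% w/v = 0.457 g/L → 0.457 × 1.33 L = 0.60781 g = 607.81 mg
chloramphenicol: C1V1 = C2V2 → 20.9 µg/mL × 1330 mL ÷ 3700 µg/mL = 7.51 mL
L-proline: 14.9 mmol/L × 115.1 g/mol × 1.33 L ÷ 1000 = 2.28 g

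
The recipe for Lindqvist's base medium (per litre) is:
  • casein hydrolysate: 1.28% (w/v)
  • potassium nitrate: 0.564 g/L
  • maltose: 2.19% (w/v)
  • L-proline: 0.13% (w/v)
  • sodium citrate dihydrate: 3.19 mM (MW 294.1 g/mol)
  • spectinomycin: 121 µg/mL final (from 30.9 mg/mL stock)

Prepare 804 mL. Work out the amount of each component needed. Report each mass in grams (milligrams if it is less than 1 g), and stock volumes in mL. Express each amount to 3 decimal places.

casein hydrolysate 10.291 g; potassium nitrate 453.456 mg; maltose 17.608 g; L-proline 1.045 g; sodium citrate dihydrate 754.296 mg; spectinomycin 3.148 mL

Scale factor relative to 1 L: 0.804.
casein hydrolysate: 1.28% w/v = 12.8 g/L → 12.8 × 0.804 L = 10.291 g
potassium nitrate: 0.564 g/L × 0.804 L = 0.453456 g = 453.456 mg
maltose: 2.19% w/v = 21.9 g/L → 21.9 × 0.804 L = 17.608 g
L-proline: 0.13 g per 100 mL × 804 mL ÷ 100 = 1.045 g
sodium citrate dihydrate: 3.19 mmol/L × 294.1 mg/mmol × 0.804 L = 754.296 mg
spectinomycin: C1V1 = C2V2 → 121 µg/mL × 804 mL ÷ 30900 µg/mL = 3.148 mL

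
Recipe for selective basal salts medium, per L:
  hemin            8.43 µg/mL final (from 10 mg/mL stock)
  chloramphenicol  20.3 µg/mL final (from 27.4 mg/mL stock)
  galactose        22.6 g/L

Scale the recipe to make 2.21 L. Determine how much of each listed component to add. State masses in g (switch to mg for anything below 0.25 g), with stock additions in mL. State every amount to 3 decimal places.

Working volume: 2.21 L.
hemin: dilute stock: 8.43 µg/mL × 2210 mL ÷ 10000 µg/mL = 1.863 mL
chloramphenicol: C1V1 = C2V2 → 20.3 µg/mL × 2210 mL ÷ 27400 µg/mL = 1.637 mL
galactose: 22.6 g/L × 2.21 L = 49.946 g

hemin 1.863 mL; chloramphenicol 1.637 mL; galactose 49.946 g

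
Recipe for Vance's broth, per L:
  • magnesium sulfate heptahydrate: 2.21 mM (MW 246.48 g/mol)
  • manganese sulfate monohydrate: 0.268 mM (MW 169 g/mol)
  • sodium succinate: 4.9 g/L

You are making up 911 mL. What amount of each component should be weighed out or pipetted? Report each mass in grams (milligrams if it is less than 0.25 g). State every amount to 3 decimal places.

Working volume: 911 mL = 0.911 L.
magnesium sulfate heptahydrate: 2.21 mmol/L × 246.48 g/mol × 0.911 L ÷ 1000 = 0.496 g
manganese sulfate monohydrate: 0.268 mmol/L × 169 mg/mmol × 0.911 L = 41.261 mg
sodium succinate: 4.9 g/L × 0.911 L = 4.464 g

magnesium sulfate heptahydrate 0.496 g; manganese sulfate monohydrate 41.261 mg; sodium succinate 4.464 g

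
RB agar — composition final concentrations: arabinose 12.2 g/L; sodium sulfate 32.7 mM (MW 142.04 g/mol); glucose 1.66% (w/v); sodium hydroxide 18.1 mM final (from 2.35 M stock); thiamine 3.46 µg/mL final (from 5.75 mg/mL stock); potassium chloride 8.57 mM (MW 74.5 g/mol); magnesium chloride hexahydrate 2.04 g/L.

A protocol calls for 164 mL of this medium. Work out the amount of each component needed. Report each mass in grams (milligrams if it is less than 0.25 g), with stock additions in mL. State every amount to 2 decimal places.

arabinose 2.00 g; sodium sulfate 0.76 g; glucose 2.72 g; sodium hydroxide 1.26 mL; thiamine 0.10 mL; potassium chloride 104.71 mg; magnesium chloride hexahydrate 0.33 g

Scale factor relative to 1 L: 0.164.
arabinose: 12.2 g/L × 0.164 L = 2.00 g
sodium sulfate: 32.7 mmol/L × 142.04 g/mol × 0.164 L ÷ 1000 = 0.76 g
glucose: 1.66% w/v = 16.6 g/L → 16.6 × 0.164 L = 2.72 g
sodium hydroxide: dilute stock: 18.1 mM × 164 mL ÷ 2350 mM = 1.26 mL
thiamine: V = C2·V2/C1 = 3.46 µg/mL × 164 mL ÷ 5750 µg/mL = 0.10 mL
potassium chloride: 8.57 mmol/L × 74.5 mg/mmol × 0.164 L = 104.71 mg
magnesium chloride hexahydrate: 2.04 g/L × 0.164 L = 0.33 g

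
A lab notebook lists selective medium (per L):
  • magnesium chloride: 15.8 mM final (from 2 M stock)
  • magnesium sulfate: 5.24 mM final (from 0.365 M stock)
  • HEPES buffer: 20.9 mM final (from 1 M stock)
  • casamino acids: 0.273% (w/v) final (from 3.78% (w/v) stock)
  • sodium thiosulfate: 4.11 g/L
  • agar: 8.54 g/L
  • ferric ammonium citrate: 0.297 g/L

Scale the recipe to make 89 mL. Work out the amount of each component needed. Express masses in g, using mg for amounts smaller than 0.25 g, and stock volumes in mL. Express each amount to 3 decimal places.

magnesium chloride 0.703 mL; magnesium sulfate 1.278 mL; HEPES buffer 1.860 mL; casamino acids 6.428 mL; sodium thiosulfate 0.366 g; agar 0.760 g; ferric ammonium citrate 26.433 mg

Working volume: 89 mL = 0.089 L.
magnesium chloride: C1V1 = C2V2 → 15.8 mM × 89 mL ÷ 2000 mM = 0.703 mL
magnesium sulfate: V = C2·V2/C1 = 5.24 mM × 89 mL ÷ 365 mM = 1.278 mL
HEPES buffer: C1V1 = C2V2 → 20.9 mM × 89 mL ÷ 1000 mM = 1.860 mL
casamino acids: V = C2·V2/C1 = 0.273% ÷ 3.78% × 89 mL = 6.428 mL
sodium thiosulfate: 4.11 g/L × 0.089 L = 0.366 g
agar: 8.54 g/L × 0.089 L = 0.760 g
ferric ammonium citrate: 0.297 g/L × 0.089 L = 0.026433 g = 26.433 mg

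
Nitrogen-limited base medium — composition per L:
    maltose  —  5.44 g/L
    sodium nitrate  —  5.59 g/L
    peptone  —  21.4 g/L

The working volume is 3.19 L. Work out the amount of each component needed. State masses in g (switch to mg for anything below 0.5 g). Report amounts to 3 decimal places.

maltose 17.354 g; sodium nitrate 17.832 g; peptone 68.266 g

Scale factor relative to 1 L: 3.19.
maltose: 5.44 g/L × 3.19 L = 17.354 g
sodium nitrate: 5.59 g/L × 3.19 L = 17.832 g
peptone: 21.4 g/L × 3.19 L = 68.266 g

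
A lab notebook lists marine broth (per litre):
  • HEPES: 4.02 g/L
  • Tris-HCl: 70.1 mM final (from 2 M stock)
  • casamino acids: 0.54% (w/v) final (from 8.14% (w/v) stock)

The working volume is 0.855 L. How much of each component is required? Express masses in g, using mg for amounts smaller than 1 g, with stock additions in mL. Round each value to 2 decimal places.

Scale factor relative to 1 L: 0.855.
HEPES: 4.02 g/L × 0.855 L = 3.44 g
Tris-HCl: C1V1 = C2V2 → 70.1 mM × 855 mL ÷ 2000 mM = 29.97 mL
casamino acids: dilute stock: 0.54% ÷ 8.14% × 855 mL = 56.72 mL

HEPES 3.44 g; Tris-HCl 29.97 mL; casamino acids 56.72 mL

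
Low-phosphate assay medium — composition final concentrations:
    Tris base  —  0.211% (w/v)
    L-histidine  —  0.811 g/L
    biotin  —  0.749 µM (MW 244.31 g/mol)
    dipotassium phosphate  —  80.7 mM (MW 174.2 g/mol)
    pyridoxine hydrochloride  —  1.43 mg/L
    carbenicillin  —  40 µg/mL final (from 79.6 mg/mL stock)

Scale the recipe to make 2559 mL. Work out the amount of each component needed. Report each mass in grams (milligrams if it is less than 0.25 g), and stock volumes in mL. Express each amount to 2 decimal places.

Working volume: 2559 mL = 2.559 L.
Tris base: 0.211 g per 100 mL × 2559 mL ÷ 100 = 5.40 g
L-histidine: 0.811 g/L × 2.559 L = 2.08 g
biotin: 0.749 µmol/L × 244.31 g/mol × 2.559 L ÷ 1000 = 0.47 mg
dipotassium phosphate: 80.7 mmol/L × 174.2 g/mol × 2.559 L ÷ 1000 = 35.97 g
pyridoxine hydrochloride: 1.43 mg/L × 2.559 L = 3.66 mg
carbenicillin: C1V1 = C2V2 → 40 µg/mL × 2559 mL ÷ 79600 µg/mL = 1.29 mL

Tris base 5.40 g; L-histidine 2.08 g; biotin 0.47 mg; dipotassium phosphate 35.97 g; pyridoxine hydrochloride 3.66 mg; carbenicillin 1.29 mL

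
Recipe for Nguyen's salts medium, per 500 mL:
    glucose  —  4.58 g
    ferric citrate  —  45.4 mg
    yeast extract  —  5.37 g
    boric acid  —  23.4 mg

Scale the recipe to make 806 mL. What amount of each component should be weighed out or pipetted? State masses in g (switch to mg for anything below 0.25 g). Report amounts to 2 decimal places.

glucose 7.38 g; ferric citrate 73.18 mg; yeast extract 8.66 g; boric acid 37.72 mg

Scale factor = 806 mL / 500 mL = 1.612.
glucose: 4.58 g × (806 mL / 500 mL) = 7.38 g
ferric citrate: 45.4 mg × (806 mL / 500 mL) = 73.18 mg
yeast extract: 5.37 g × (806 mL / 500 mL) = 8.66 g
boric acid: 23.4 mg × (806 mL / 500 mL) = 37.72 mg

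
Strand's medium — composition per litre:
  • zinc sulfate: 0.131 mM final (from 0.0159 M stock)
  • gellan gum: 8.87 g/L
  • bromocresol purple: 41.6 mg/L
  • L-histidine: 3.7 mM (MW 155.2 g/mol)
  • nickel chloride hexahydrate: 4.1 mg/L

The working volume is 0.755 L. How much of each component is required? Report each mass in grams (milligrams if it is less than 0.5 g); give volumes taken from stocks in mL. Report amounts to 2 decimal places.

Working volume: 0.755 L.
zinc sulfate: V = C2·V2/C1 = 0.131 mM × 755 mL ÷ 15.9 mM = 6.22 mL
gellan gum: 8.87 g/L × 0.755 L = 6.70 g
bromocresol purple: 41.6 mg/L × 0.755 L = 31.41 mg
L-histidine: 3.7 mmol/L × 155.2 mg/mmol × 0.755 L = 433.55 mg
nickel chloride hexahydrate: 4.1 mg/L × 0.755 L = 3.10 mg

zinc sulfate 6.22 mL; gellan gum 6.70 g; bromocresol purple 31.41 mg; L-histidine 433.55 mg; nickel chloride hexahydrate 3.10 mg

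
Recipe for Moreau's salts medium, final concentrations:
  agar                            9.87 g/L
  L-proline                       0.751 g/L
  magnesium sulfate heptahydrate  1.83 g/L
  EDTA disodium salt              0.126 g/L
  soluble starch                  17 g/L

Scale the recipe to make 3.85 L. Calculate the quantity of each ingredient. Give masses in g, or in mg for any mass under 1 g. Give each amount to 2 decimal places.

Scale factor relative to 1 L: 3.85.
agar: 9.87 g/L × 3.85 L = 38.00 g
L-proline: 0.751 g/L × 3.85 L = 2.89 g
magnesium sulfate heptahydrate: 1.83 g/L × 3.85 L = 7.05 g
EDTA disodium salt: 0.126 g/L × 3.85 L = 0.4851 g = 485.10 mg
soluble starch: 17 g/L × 3.85 L = 65.45 g

agar 38.00 g; L-proline 2.89 g; magnesium sulfate heptahydrate 7.05 g; EDTA disodium salt 485.10 mg; soluble starch 65.45 g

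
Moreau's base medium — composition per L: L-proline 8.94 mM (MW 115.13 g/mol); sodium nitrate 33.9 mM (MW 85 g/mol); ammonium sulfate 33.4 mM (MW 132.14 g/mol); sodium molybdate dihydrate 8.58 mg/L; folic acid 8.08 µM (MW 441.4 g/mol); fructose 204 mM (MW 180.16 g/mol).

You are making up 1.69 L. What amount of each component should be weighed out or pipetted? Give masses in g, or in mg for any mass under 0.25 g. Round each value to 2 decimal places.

L-proline 1.74 g; sodium nitrate 4.87 g; ammonium sulfate 7.46 g; sodium molybdate dihydrate 14.50 mg; folic acid 6.03 mg; fructose 62.11 g

Working volume: 1.69 L.
L-proline: 8.94 mmol/L × 115.13 g/mol × 1.69 L ÷ 1000 = 1.74 g
sodium nitrate: 33.9 mmol/L × 85 g/mol × 1.69 L ÷ 1000 = 4.87 g
ammonium sulfate: 33.4 mmol/L × 132.14 g/mol × 1.69 L ÷ 1000 = 7.46 g
sodium molybdate dihydrate: 8.58 mg/L × 1.69 L = 14.50 mg
folic acid: 8.08 µmol/L × 441.4 g/mol × 1.69 L ÷ 1000 = 6.03 mg
fructose: 204 mmol/L × 180.16 g/mol × 1.69 L ÷ 1000 = 62.11 g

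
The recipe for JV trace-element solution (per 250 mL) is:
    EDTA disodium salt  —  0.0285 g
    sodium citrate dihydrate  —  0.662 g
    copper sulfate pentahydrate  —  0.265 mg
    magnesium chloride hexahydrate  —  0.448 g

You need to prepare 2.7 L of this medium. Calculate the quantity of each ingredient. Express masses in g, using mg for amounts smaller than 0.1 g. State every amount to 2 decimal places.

EDTA disodium salt 0.31 g; sodium citrate dihydrate 7.15 g; copper sulfate pentahydrate 2.86 mg; magnesium chloride hexahydrate 4.84 g

Ratio of target to recipe volume: 2700 / 250 = 10.8.
EDTA disodium salt: 0.0285 g × (2700 mL / 250 mL) = 0.31 g
sodium citrate dihydrate: 0.662 g × (2700 mL / 250 mL) = 7.15 g
copper sulfate pentahydrate: 0.265 mg × (2700 mL / 250 mL) = 2.86 mg
magnesium chloride hexahydrate: 0.448 g × (2700 mL / 250 mL) = 4.84 g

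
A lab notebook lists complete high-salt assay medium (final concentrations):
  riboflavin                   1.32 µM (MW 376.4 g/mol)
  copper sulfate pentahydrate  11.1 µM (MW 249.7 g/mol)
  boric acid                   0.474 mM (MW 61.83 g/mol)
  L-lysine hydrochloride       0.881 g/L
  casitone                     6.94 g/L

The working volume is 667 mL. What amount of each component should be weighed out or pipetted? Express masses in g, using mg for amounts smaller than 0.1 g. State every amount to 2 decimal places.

riboflavin 0.33 mg; copper sulfate pentahydrate 1.85 mg; boric acid 19.55 mg; L-lysine hydrochloride 0.59 g; casitone 4.63 g

Target volume = 667 mL = 0.667 L.
riboflavin: 1.32 µmol/L × 376.4 g/mol × 0.667 L ÷ 1000 = 0.33 mg
copper sulfate pentahydrate: 11.1 µmol/L × 249.7 g/mol × 0.667 L ÷ 1000 = 1.85 mg
boric acid: 0.474 mmol/L × 61.83 mg/mmol × 0.667 L = 19.55 mg
L-lysine hydrochloride: 0.881 g/L × 0.667 L = 0.59 g
casitone: 6.94 g/L × 0.667 L = 4.63 g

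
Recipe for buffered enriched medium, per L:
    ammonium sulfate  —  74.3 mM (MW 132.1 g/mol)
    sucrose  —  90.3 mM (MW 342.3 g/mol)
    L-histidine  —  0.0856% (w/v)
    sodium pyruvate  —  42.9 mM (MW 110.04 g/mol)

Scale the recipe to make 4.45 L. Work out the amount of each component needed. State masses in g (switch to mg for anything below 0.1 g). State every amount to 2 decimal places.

ammonium sulfate 43.68 g; sucrose 137.55 g; L-histidine 3.81 g; sodium pyruvate 21.01 g

Working volume: 4.45 L.
ammonium sulfate: 74.3 mmol/L × 132.1 g/mol × 4.45 L ÷ 1000 = 43.68 g
sucrose: 90.3 mmol/L × 342.3 g/mol × 4.45 L ÷ 1000 = 137.55 g
L-histidine: 0.0856% w/v = 0.856 g/L → 0.856 × 4.45 L = 3.81 g
sodium pyruvate: 42.9 mmol/L × 110.04 g/mol × 4.45 L ÷ 1000 = 21.01 g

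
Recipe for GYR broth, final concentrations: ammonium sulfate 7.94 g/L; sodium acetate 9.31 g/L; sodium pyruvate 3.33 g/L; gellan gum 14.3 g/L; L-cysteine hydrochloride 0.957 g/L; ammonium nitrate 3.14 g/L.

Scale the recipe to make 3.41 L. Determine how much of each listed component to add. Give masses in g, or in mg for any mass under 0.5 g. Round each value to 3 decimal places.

ammonium sulfate 27.075 g; sodium acetate 31.747 g; sodium pyruvate 11.355 g; gellan gum 48.763 g; L-cysteine hydrochloride 3.263 g; ammonium nitrate 10.707 g

Scale factor relative to 1 L: 3.41.
ammonium sulfate: 7.94 g/L × 3.41 L = 27.075 g
sodium acetate: 9.31 g/L × 3.41 L = 31.747 g
sodium pyruvate: 3.33 g/L × 3.41 L = 11.355 g
gellan gum: 14.3 g/L × 3.41 L = 48.763 g
L-cysteine hydrochloride: 0.957 g/L × 3.41 L = 3.263 g
ammonium nitrate: 3.14 g/L × 3.41 L = 10.707 g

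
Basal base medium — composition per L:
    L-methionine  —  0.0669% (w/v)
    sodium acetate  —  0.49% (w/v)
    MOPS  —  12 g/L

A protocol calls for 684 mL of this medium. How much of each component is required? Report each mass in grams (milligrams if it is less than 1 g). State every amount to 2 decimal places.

Target volume = 684 mL = 0.684 L.
L-methionine: 0.0669 g per 100 mL × 684 mL ÷ 100 = 0.457596 g = 457.60 mg
sodium acetate: 0.49 g per 100 mL × 684 mL ÷ 100 = 3.35 g
MOPS: 12 g/L × 0.684 L = 8.21 g

L-methionine 457.60 mg; sodium acetate 3.35 g; MOPS 8.21 g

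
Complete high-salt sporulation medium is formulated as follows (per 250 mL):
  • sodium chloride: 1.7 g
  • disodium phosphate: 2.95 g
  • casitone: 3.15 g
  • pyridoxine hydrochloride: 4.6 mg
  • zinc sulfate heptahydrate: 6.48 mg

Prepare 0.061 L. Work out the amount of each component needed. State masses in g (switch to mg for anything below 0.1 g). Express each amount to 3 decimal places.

Ratio of target to recipe volume: 61 / 250 = 0.244.
sodium chloride: 1.7 g × (61 mL / 250 mL) = 0.415 g
disodium phosphate: 2.95 g × (61 mL / 250 mL) = 0.720 g
casitone: 3.15 g × (61 mL / 250 mL) = 0.769 g
pyridoxine hydrochloride: 4.6 mg × (61 mL / 250 mL) = 1.122 mg
zinc sulfate heptahydrate: 6.48 mg × (61 mL / 250 mL) = 1.581 mg

sodium chloride 0.415 g; disodium phosphate 0.720 g; casitone 0.769 g; pyridoxine hydrochloride 1.122 mg; zinc sulfate heptahydrate 1.581 mg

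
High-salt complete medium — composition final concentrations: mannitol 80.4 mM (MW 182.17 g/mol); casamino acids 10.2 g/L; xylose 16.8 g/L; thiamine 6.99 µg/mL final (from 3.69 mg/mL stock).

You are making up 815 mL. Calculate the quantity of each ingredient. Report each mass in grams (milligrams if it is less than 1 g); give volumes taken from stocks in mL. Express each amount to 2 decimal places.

Scale factor relative to 1 L: 0.815.
mannitol: 80.4 mmol/L × 182.17 g/mol × 0.815 L ÷ 1000 = 11.94 g
casamino acids: 10.2 g/L × 0.815 L = 8.31 g
xylose: 16.8 g/L × 0.815 L = 13.69 g
thiamine: V = C2·V2/C1 = 6.99 µg/mL × 815 mL ÷ 3690 µg/mL = 1.54 mL

mannitol 11.94 g; casamino acids 8.31 g; xylose 13.69 g; thiamine 1.54 mL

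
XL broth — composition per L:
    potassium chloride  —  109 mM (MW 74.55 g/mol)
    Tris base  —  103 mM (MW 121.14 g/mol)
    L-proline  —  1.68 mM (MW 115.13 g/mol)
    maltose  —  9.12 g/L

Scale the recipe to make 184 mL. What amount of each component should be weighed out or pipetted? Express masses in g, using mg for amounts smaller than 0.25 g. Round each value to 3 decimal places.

Target volume = 184 mL = 0.184 L.
potassium chloride: 109 mmol/L × 74.55 g/mol × 0.184 L ÷ 1000 = 1.495 g
Tris base: 103 mmol/L × 121.14 g/mol × 0.184 L ÷ 1000 = 2.296 g
L-proline: 1.68 mmol/L × 115.13 mg/mmol × 0.184 L = 35.589 mg
maltose: 9.12 g/L × 0.184 L = 1.678 g

potassium chloride 1.495 g; Tris base 2.296 g; L-proline 35.589 mg; maltose 1.678 g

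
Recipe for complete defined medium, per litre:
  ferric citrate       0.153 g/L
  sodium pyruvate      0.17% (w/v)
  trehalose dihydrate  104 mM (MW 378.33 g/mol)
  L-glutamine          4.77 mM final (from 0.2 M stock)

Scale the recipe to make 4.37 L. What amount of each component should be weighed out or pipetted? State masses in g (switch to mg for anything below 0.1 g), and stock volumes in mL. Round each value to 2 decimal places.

Scale factor relative to 1 L: 4.37.
ferric citrate: 0.153 g/L × 4.37 L = 0.67 g
sodium pyruvate: 0.17 g per 100 mL × 4370 mL ÷ 100 = 7.43 g
trehalose dihydrate: 104 mmol/L × 378.33 g/mol × 4.37 L ÷ 1000 = 171.94 g
L-glutamine: V = C2·V2/C1 = 4.77 mM × 4370 mL ÷ 200 mM = 104.22 mL

ferric citrate 0.67 g; sodium pyruvate 7.43 g; trehalose dihydrate 171.94 g; L-glutamine 104.22 mL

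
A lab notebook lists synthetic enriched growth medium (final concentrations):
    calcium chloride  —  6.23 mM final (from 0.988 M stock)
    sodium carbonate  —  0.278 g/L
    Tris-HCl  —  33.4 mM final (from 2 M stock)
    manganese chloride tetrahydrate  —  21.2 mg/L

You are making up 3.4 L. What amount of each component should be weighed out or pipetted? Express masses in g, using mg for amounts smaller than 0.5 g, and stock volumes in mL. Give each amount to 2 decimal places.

Scale factor relative to 1 L: 3.4.
calcium chloride: C1V1 = C2V2 → 6.23 mM × 3400 mL ÷ 988 mM = 21.44 mL
sodium carbonate: 0.278 g/L × 3.4 L = 0.95 g
Tris-HCl: C1V1 = C2V2 → 33.4 mM × 3400 mL ÷ 2000 mM = 56.78 mL
manganese chloride tetrahydrate: 21.2 mg/L × 3.4 L = 72.08 mg

calcium chloride 21.44 mL; sodium carbonate 0.95 g; Tris-HCl 56.78 mL; manganese chloride tetrahydrate 72.08 mg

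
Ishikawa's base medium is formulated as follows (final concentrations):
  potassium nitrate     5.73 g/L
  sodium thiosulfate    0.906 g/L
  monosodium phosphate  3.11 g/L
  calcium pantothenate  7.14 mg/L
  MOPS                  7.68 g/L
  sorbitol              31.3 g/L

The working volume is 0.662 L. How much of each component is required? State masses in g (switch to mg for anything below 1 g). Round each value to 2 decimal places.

Working volume: 0.662 L.
potassium nitrate: 5.73 g/L × 0.662 L = 3.79 g
sodium thiosulfate: 0.906 g/L × 0.662 L = 0.599772 g = 599.77 mg
monosodium phosphate: 3.11 g/L × 0.662 L = 2.06 g
calcium pantothenate: 7.14 mg/L × 0.662 L = 4.73 mg
MOPS: 7.68 g/L × 0.662 L = 5.08 g
sorbitol: 31.3 g/L × 0.662 L = 20.72 g

potassium nitrate 3.79 g; sodium thiosulfate 599.77 mg; monosodium phosphate 2.06 g; calcium pantothenate 4.73 mg; MOPS 5.08 g; sorbitol 20.72 g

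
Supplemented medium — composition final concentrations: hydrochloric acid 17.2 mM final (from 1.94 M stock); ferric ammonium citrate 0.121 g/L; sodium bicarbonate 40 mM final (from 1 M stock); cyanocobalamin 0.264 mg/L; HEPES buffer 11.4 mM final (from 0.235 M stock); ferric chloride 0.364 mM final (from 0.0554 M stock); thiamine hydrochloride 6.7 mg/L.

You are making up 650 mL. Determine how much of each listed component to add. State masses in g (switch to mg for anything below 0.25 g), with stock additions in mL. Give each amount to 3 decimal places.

hydrochloric acid 5.763 mL; ferric ammonium citrate 78.650 mg; sodium bicarbonate 26.000 mL; cyanocobalamin 0.172 mg; HEPES buffer 31.532 mL; ferric chloride 4.271 mL; thiamine hydrochloride 4.355 mg

Working volume: 650 mL = 0.65 L.
hydrochloric acid: dilute stock: 17.2 mM × 650 mL ÷ 1940 mM = 5.763 mL
ferric ammonium citrate: 0.121 g/L × 0.65 L = 0.07865 g = 78.650 mg
sodium bicarbonate: V = C2·V2/C1 = 40 mM × 650 mL ÷ 1000 mM = 26.000 mL
cyanocobalamin: 0.264 mg/L × 0.65 L = 0.172 mg
HEPES buffer: dilute stock: 11.4 mM × 650 mL ÷ 235 mM = 31.532 mL
ferric chloride: V = C2·V2/C1 = 0.364 mM × 650 mL ÷ 55.4 mM = 4.271 mL
thiamine hydrochloride: 6.7 mg/L × 0.65 L = 4.355 mg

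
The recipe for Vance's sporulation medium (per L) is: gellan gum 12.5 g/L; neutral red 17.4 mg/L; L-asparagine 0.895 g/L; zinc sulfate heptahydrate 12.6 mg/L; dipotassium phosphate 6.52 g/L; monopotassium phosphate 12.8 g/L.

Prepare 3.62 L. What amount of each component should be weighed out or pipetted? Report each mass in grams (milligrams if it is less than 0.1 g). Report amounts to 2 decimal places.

Scale factor relative to 1 L: 3.62.
gellan gum: 12.5 g/L × 3.62 L = 45.25 g
neutral red: 17.4 mg/L × 3.62 L = 62.99 mg
L-asparagine: 0.895 g/L × 3.62 L = 3.24 g
zinc sulfate heptahydrate: 12.6 mg/L × 3.62 L = 45.61 mg
dipotassium phosphate: 6.52 g/L × 3.62 L = 23.60 g
monopotassium phosphate: 12.8 g/L × 3.62 L = 46.34 g

gellan gum 45.25 g; neutral red 62.99 mg; L-asparagine 3.24 g; zinc sulfate heptahydrate 45.61 mg; dipotassium phosphate 23.60 g; monopotassium phosphate 46.34 g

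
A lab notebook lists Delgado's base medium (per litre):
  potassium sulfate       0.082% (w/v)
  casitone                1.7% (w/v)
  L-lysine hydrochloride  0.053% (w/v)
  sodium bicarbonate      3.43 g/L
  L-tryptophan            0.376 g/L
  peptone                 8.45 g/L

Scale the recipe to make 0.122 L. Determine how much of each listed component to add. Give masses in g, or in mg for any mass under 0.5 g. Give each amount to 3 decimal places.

potassium sulfate 100.040 mg; casitone 2.074 g; L-lysine hydrochloride 64.660 mg; sodium bicarbonate 418.460 mg; L-tryptophan 45.872 mg; peptone 1.031 g

Working volume: 0.122 L.
potassium sulfate: 0.082% w/v = 0.82 g/L → 0.82 × 0.122 L = 0.10004 g = 100.040 mg
casitone: 1.7 g per 100 mL × 122 mL ÷ 100 = 2.074 g
L-lysine hydrochloride: 0.053 g per 100 mL × 122 mL ÷ 100 = 0.06466 g = 64.660 mg
sodium bicarbonate: 3.43 g/L × 0.122 L = 0.41846 g = 418.460 mg
L-tryptophan: 0.376 g/L × 0.122 L = 0.045872 g = 45.872 mg
peptone: 8.45 g/L × 0.122 L = 1.031 g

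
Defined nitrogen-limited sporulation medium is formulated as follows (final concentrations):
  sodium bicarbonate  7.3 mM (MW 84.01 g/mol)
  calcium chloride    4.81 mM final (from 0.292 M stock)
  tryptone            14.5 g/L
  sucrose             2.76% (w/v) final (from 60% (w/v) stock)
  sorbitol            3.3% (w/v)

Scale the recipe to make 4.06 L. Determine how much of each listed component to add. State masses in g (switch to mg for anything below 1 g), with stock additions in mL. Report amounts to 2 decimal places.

Working volume: 4.06 L.
sodium bicarbonate: 7.3 mmol/L × 84.01 g/mol × 4.06 L ÷ 1000 = 2.49 g
calcium chloride: V = C2·V2/C1 = 4.81 mM × 4060 mL ÷ 292 mM = 66.88 mL
tryptone: 14.5 g/L × 4.06 L = 58.87 g
sucrose: dilute stock: 2.76% ÷ 60% × 4060 mL = 186.76 mL
sorbitol: 3.3 g per 100 mL × 4060 mL ÷ 100 = 133.98 g

sodium bicarbonate 2.49 g; calcium chloride 66.88 mL; tryptone 58.87 g; sucrose 186.76 mL; sorbitol 133.98 g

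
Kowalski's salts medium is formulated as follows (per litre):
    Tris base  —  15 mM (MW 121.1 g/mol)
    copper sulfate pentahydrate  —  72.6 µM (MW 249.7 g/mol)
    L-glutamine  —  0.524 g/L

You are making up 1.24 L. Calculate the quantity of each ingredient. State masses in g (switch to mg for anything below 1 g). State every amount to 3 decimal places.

Tris base 2.252 g; copper sulfate pentahydrate 22.479 mg; L-glutamine 649.760 mg

Scale factor relative to 1 L: 1.24.
Tris base: 15 mmol/L × 121.1 g/mol × 1.24 L ÷ 1000 = 2.252 g
copper sulfate pentahydrate: 72.6 µmol/L × 249.7 g/mol × 1.24 L ÷ 1000 = 22.479 mg
L-glutamine: 0.524 g/L × 1.24 L = 0.64976 g = 649.760 mg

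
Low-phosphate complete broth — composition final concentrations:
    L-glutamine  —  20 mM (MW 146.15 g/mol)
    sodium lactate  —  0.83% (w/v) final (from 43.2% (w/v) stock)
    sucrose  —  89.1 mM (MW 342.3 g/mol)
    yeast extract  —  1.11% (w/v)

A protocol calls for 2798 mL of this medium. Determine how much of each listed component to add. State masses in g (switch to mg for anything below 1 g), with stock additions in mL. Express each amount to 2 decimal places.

L-glutamine 8.18 g; sodium lactate 53.76 mL; sucrose 85.34 g; yeast extract 31.06 g

Target volume = 2798 mL = 2.798 L.
L-glutamine: 20 mmol/L × 146.15 g/mol × 2.798 L ÷ 1000 = 8.18 g
sodium lactate: C1V1 = C2V2 → 0.83% ÷ 43.2% × 2798 mL = 53.76 mL
sucrose: 89.1 mmol/L × 342.3 g/mol × 2.798 L ÷ 1000 = 85.34 g
yeast extract: 1.11 g per 100 mL × 2798 mL ÷ 100 = 31.06 g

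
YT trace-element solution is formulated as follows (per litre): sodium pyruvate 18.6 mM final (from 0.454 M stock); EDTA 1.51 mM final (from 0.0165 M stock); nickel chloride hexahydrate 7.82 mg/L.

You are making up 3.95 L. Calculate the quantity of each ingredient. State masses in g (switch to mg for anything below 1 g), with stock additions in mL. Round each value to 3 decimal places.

Scale factor relative to 1 L: 3.95.
sodium pyruvate: C1V1 = C2V2 → 18.6 mM × 3950 mL ÷ 454 mM = 161.828 mL
EDTA: dilute stock: 1.51 mM × 3950 mL ÷ 16.5 mM = 361.485 mL
nickel chloride hexahydrate: 7.82 mg/L × 3.95 L = 30.889 mg

sodium pyruvate 161.828 mL; EDTA 361.485 mL; nickel chloride hexahydrate 30.889 mg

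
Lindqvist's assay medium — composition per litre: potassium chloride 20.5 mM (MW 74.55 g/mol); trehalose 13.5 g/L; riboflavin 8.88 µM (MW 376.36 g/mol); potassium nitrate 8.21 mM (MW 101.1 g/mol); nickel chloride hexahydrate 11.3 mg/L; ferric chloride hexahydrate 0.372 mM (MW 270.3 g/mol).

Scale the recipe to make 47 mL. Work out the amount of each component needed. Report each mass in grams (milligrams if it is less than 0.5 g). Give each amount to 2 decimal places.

Target volume = 47 mL = 0.047 L.
potassium chloride: 20.5 mmol/L × 74.55 mg/mmol × 0.047 L = 71.83 mg
trehalose: 13.5 g/L × 0.047 L = 0.63 g
riboflavin: 8.88 µmol/L × 376.36 g/mol × 0.047 L ÷ 1000 = 0.16 mg
potassium nitrate: 8.21 mmol/L × 101.1 mg/mmol × 0.047 L = 39.01 mg
nickel chloride hexahydrate: 11.3 mg/L × 0.047 L = 0.53 mg
ferric chloride hexahydrate: 0.372 mmol/L × 270.3 mg/mmol × 0.047 L = 4.73 mg

potassium chloride 71.83 mg; trehalose 0.63 g; riboflavin 0.16 mg; potassium nitrate 39.01 mg; nickel chloride hexahydrate 0.53 mg; ferric chloride hexahydrate 4.73 mg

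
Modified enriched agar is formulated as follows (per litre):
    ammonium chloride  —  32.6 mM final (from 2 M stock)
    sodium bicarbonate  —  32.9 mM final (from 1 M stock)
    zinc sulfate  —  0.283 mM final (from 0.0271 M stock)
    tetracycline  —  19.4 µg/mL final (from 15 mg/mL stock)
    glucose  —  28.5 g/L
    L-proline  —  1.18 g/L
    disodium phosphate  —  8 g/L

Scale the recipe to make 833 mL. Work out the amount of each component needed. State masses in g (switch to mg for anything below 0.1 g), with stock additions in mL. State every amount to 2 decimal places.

ammonium chloride 13.58 mL; sodium bicarbonate 27.41 mL; zinc sulfate 8.70 mL; tetracycline 1.08 mL; glucose 23.74 g; L-proline 0.98 g; disodium phosphate 6.66 g

Working volume: 833 mL = 0.833 L.
ammonium chloride: dilute stock: 32.6 mM × 833 mL ÷ 2000 mM = 13.58 mL
sodium bicarbonate: C1V1 = C2V2 → 32.9 mM × 833 mL ÷ 1000 mM = 27.41 mL
zinc sulfate: V = C2·V2/C1 = 0.283 mM × 833 mL ÷ 27.1 mM = 8.70 mL
tetracycline: V = C2·V2/C1 = 19.4 µg/mL × 833 mL ÷ 15000 µg/mL = 1.08 mL
glucose: 28.5 g/L × 0.833 L = 23.74 g
L-proline: 1.18 g/L × 0.833 L = 0.98 g
disodium phosphate: 8 g/L × 0.833 L = 6.66 g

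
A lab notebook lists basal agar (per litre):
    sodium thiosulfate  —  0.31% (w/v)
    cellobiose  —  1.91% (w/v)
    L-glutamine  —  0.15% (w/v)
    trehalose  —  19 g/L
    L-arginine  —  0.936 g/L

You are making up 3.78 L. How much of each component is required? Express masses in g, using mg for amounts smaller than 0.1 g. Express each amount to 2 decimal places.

Scale factor relative to 1 L: 3.78.
sodium thiosulfate: 0.31% w/v = 3.1 g/L → 3.1 × 3.78 L = 11.72 g
cellobiose: 1.91% w/v = 19.1 g/L → 19.1 × 3.78 L = 72.20 g
L-glutamine: 0.15% w/v = 1.5 g/L → 1.5 × 3.78 L = 5.67 g
trehalose: 19 g/L × 3.78 L = 71.82 g
L-arginine: 0.936 g/L × 3.78 L = 3.54 g

sodium thiosulfate 11.72 g; cellobiose 72.20 g; L-glutamine 5.67 g; trehalose 71.82 g; L-arginine 3.54 g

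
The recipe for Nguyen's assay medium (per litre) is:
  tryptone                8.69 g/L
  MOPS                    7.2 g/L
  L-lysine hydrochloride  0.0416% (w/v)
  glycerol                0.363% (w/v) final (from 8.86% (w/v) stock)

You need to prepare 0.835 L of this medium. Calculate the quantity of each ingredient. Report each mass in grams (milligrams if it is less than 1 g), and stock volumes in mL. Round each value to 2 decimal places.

Working volume: 0.835 L.
tryptone: 8.69 g/L × 0.835 L = 7.26 g
MOPS: 7.2 g/L × 0.835 L = 6.01 g
L-lysine hydrochloride: 0.0416 g per 100 mL × 835 mL ÷ 100 = 0.34736 g = 347.36 mg
glycerol: V = C2·V2/C1 = 0.363% ÷ 8.86% × 835 mL = 34.21 mL

tryptone 7.26 g; MOPS 6.01 g; L-lysine hydrochloride 347.36 mg; glycerol 34.21 mL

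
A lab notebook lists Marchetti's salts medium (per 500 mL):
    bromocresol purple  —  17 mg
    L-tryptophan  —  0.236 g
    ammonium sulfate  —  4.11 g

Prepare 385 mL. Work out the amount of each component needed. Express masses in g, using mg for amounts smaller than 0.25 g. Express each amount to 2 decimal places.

Ratio of target to recipe volume: 385 / 500 = 0.77.
bromocresol purple: 17 mg × (385 mL / 500 mL) = 13.09 mg
L-tryptophan: 0.236 g × (385 mL / 500 mL) = 0.18172 g = 181.72 mg
ammonium sulfate: 4.11 g × (385 mL / 500 mL) = 3.16 g

bromocresol purple 13.09 mg; L-tryptophan 181.72 mg; ammonium sulfate 3.16 g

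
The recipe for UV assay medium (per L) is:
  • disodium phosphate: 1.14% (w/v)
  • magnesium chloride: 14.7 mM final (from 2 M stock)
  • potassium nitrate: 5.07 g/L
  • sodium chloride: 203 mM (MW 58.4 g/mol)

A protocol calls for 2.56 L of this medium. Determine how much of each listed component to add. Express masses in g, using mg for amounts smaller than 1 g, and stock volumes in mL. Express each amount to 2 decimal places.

disodium phosphate 29.18 g; magnesium chloride 18.82 mL; potassium nitrate 12.98 g; sodium chloride 30.35 g

Working volume: 2.56 L.
disodium phosphate: 1.14% w/v = 11.4 g/L → 11.4 × 2.56 L = 29.18 g
magnesium chloride: dilute stock: 14.7 mM × 2560 mL ÷ 2000 mM = 18.82 mL
potassium nitrate: 5.07 g/L × 2.56 L = 12.98 g
sodium chloride: 203 mmol/L × 58.4 g/mol × 2.56 L ÷ 1000 = 30.35 g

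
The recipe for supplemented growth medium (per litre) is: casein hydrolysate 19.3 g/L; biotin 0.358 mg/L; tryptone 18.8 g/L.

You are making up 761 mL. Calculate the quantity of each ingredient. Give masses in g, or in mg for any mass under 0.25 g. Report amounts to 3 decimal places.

casein hydrolysate 14.687 g; biotin 0.272 mg; tryptone 14.307 g

Scale factor relative to 1 L: 0.761.
casein hydrolysate: 19.3 g/L × 0.761 L = 14.687 g
biotin: 0.358 mg/L × 0.761 L = 0.272 mg
tryptone: 18.8 g/L × 0.761 L = 14.307 g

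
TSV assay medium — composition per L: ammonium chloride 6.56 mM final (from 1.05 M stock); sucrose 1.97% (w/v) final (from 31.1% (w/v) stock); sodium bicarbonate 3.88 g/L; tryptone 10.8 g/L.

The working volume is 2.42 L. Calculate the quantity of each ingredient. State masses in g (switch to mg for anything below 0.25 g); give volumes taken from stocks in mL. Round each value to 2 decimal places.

ammonium chloride 15.12 mL; sucrose 153.29 mL; sodium bicarbonate 9.39 g; tryptone 26.14 g

Scale factor relative to 1 L: 2.42.
ammonium chloride: C1V1 = C2V2 → 6.56 mM × 2420 mL ÷ 1050 mM = 15.12 mL
sucrose: V = C2·V2/C1 = 1.97% ÷ 31.1% × 2420 mL = 153.29 mL
sodium bicarbonate: 3.88 g/L × 2.42 L = 9.39 g
tryptone: 10.8 g/L × 2.42 L = 26.14 g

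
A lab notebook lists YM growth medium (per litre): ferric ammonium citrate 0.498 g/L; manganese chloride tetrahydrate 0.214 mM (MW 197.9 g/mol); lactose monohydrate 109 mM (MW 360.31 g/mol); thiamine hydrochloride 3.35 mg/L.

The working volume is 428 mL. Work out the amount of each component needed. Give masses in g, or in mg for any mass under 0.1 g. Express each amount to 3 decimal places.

ferric ammonium citrate 0.213 g; manganese chloride tetrahydrate 18.126 mg; lactose monohydrate 16.809 g; thiamine hydrochloride 1.434 mg

Scale factor relative to 1 L: 0.428.
ferric ammonium citrate: 0.498 g/L × 0.428 L = 0.213 g
manganese chloride tetrahydrate: 0.214 mmol/L × 197.9 mg/mmol × 0.428 L = 18.126 mg
lactose monohydrate: 109 mmol/L × 360.31 g/mol × 0.428 L ÷ 1000 = 16.809 g
thiamine hydrochloride: 3.35 mg/L × 0.428 L = 1.434 mg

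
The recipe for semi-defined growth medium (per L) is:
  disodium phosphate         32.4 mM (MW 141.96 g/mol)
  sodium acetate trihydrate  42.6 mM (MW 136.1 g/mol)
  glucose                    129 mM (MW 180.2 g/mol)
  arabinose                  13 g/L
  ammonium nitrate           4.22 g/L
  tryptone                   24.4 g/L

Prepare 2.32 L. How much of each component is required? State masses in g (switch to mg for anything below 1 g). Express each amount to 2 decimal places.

Scale factor relative to 1 L: 2.32.
disodium phosphate: 32.4 mmol/L × 141.96 g/mol × 2.32 L ÷ 1000 = 10.67 g
sodium acetate trihydrate: 42.6 mmol/L × 136.1 g/mol × 2.32 L ÷ 1000 = 13.45 g
glucose: 129 mmol/L × 180.2 g/mol × 2.32 L ÷ 1000 = 53.93 g
arabinose: 13 g/L × 2.32 L = 30.16 g
ammonium nitrate: 4.22 g/L × 2.32 L = 9.79 g
tryptone: 24.4 g/L × 2.32 L = 56.61 g

disodium phosphate 10.67 g; sodium acetate trihydrate 13.45 g; glucose 53.93 g; arabinose 30.16 g; ammonium nitrate 9.79 g; tryptone 56.61 g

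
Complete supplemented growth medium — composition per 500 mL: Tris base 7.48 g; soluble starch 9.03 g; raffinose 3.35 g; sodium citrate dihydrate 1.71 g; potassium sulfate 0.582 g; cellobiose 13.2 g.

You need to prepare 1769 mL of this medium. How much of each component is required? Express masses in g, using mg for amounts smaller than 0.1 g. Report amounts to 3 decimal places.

Tris base 26.464 g; soluble starch 31.948 g; raffinose 11.852 g; sodium citrate dihydrate 6.050 g; potassium sulfate 2.059 g; cellobiose 46.702 g

Ratio of target to recipe volume: 1769 / 500 = 3.538.
Tris base: 7.48 g × (1769 mL / 500 mL) = 26.464 g
soluble starch: 9.03 g × (1769 mL / 500 mL) = 31.948 g
raffinose: 3.35 g × (1769 mL / 500 mL) = 11.852 g
sodium citrate dihydrate: 1.71 g × (1769 mL / 500 mL) = 6.050 g
potassium sulfate: 0.582 g × (1769 mL / 500 mL) = 2.059 g
cellobiose: 13.2 g × (1769 mL / 500 mL) = 46.702 g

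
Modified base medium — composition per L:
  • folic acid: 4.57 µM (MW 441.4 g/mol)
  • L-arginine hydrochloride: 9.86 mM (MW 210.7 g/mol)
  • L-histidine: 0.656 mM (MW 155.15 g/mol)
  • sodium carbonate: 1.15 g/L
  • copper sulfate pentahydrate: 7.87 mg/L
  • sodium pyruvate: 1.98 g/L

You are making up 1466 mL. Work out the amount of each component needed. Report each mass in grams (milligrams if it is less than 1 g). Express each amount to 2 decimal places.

folic acid 2.96 mg; L-arginine hydrochloride 3.05 g; L-histidine 149.21 mg; sodium carbonate 1.69 g; copper sulfate pentahydrate 11.54 mg; sodium pyruvate 2.90 g

Scale factor relative to 1 L: 1.466.
folic acid: 4.57 µmol/L × 441.4 g/mol × 1.466 L ÷ 1000 = 2.96 mg
L-arginine hydrochloride: 9.86 mmol/L × 210.7 g/mol × 1.466 L ÷ 1000 = 3.05 g
L-histidine: 0.656 mmol/L × 155.15 mg/mmol × 1.466 L = 149.21 mg
sodium carbonate: 1.15 g/L × 1.466 L = 1.69 g
copper sulfate pentahydrate: 7.87 mg/L × 1.466 L = 11.54 mg
sodium pyruvate: 1.98 g/L × 1.466 L = 2.90 g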